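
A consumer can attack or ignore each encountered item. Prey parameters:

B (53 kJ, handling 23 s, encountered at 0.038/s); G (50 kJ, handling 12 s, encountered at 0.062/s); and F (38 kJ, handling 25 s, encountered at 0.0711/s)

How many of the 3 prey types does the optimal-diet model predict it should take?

2

Rank by E/h (kJ/s): G 4.17, B 2.3, F 1.52. Include each in turn until the next type's E/h falls below the running intake rate.
Rate on top 1: 1.778. B: 2.3 > 1.778 → include.
Rate on top 2: 1.953. F: 1.52 < 1.953 → exclude; stop.
Optimal diet: G, B — 2 of 3 types.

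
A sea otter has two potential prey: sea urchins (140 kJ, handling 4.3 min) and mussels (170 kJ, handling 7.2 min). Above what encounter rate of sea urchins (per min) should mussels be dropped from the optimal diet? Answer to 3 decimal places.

The zero-one rule: include mussels iff E₂/h₂ > λE₁/(1+λh₁). Equality gives the switch point.
λE₁h₂ = E₂ + λE₂h₁ ⇒ λ = E₂/(E₁h₂ − E₂h₁) = 170/(1008 − 731) = 0.6137 per min.

0.614 per min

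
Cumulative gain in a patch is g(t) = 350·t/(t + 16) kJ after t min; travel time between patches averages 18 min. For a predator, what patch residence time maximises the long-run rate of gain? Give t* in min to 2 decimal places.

Maximise g(t)/(T+t): set derivative to zero → g'(t)(T+t) = g(t).
g'(t) = 350·16/(t + 16)². Setting 350·16/(t+16)² = 350t/[(t+16)(18+t)] gives 16(18+t) = t(t+16), so t² = 16×18 = 288.
t* = √288 = 16.97 min.

16.97 min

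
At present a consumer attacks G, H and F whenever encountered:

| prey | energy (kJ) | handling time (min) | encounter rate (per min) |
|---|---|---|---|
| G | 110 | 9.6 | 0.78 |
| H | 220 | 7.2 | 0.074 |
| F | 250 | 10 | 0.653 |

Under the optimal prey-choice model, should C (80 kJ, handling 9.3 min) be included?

Current rate: (0.78×110 + 0.074×220 + 0.653×250)/(1 + 0.78×9.6 + 0.074×7.2 + 0.653×10) = 17.06 kJ/min.
C: E/h = 80/9.3 = 8.602 kJ/min.
Since 8.602 < R, time spent handling C is better spent searching.

No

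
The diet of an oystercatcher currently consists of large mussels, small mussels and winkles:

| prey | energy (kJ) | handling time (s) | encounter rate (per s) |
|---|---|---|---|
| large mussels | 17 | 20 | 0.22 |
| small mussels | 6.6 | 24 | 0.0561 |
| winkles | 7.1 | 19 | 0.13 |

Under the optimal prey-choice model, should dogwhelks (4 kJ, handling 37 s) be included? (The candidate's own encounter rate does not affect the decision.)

On large mussels, small mussels and winkles alone, R = ΣλE/(1+Σλh) = 5.033/9.216 = 0.5461 kJ/s.
dogwhelks: E/h = 4/37 = 0.1081 kJ/s.
0.1081 < 0.5461, so adding dogwhelks would lower the average — exclude it.

No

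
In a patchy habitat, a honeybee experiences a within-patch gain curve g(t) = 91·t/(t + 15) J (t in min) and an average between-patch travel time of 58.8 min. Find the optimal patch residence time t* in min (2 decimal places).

29.70 min

By the marginal value theorem, leave when the instantaneous gain rate g'(t) equals the habitat-wide average g(t)/(T + t).
g'(t) = 91·15/(t + 15)². Setting 91·15/(t+15)² = 91t/[(t+15)(58.8+t)] gives 15(58.8+t) = t(t+15), so t² = 15×58.8 = 882.
t* = √882 = 29.7 min.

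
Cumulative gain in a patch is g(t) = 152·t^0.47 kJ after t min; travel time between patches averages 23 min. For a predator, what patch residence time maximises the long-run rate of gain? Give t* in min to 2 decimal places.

20.40 min

Optimal t* satisfies g'(t*) = g(t*)/(T + t*).
g'(t) = 0.47·152·t^-0.53. Setting 0.47·152·t^-0.53 = 152·t^0.47/(23+t) gives 0.47(23+t) = t, so 0.53·t = 0.47×23.
t* = 0.47×23/0.53 = 20.4 min.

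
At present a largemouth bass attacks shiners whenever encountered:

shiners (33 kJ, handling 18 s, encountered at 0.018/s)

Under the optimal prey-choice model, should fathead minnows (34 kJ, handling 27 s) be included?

Yes

Current rate: (0.018×33)/(1 + 0.018×18) = 0.4486 kJ/s.
Profitability of fathead minnows: 34/27 = 1.259 kJ/s.
1.259 > 0.4486, so adding fathead minnows raises the average — include it.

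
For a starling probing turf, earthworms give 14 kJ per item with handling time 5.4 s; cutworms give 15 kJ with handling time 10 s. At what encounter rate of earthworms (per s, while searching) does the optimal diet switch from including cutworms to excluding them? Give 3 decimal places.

Drop cutworms once their profitability E₂/h₂ falls below the rate achievable on earthworms alone: E₂/h₂ = λE₁/(1 + λh₁).
Solve for λ: λE₁h₂ = E₂(1 + λh₁) → λ(E₁h₂ − E₂h₁) = E₂ → λ = E₂/(E₁h₂ − E₂h₁).
λ = 15/(14×10 − 15×5.4) = 15/59 = 0.2542 per s.

0.254 per s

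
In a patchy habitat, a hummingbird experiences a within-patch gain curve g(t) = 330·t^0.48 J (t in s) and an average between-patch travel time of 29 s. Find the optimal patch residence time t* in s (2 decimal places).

By the marginal value theorem, leave when the instantaneous gain rate g'(t) equals the habitat-wide average g(t)/(T + t).
g'(t) = 0.48·330·t^-0.52. Setting 0.48·330·t^-0.52 = 330·t^0.48/(29+t) gives 0.48(29+t) = t, so 0.52·t = 0.48×29.
t* = 0.48×29/0.52 = 26.77 s.

26.77 s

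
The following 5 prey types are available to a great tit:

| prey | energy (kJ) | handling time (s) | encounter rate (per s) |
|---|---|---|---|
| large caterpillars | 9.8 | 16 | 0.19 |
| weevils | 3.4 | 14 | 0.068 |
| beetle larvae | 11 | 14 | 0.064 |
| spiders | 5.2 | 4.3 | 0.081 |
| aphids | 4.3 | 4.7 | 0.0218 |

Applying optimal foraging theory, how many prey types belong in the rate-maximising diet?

4

E/h in descending order: spiders 1.21, aphids 0.915, beetle larvae 0.786, large caterpillars 0.613, weevils 0.243 kJ/s. The optimal diet is the largest prefix of this list for which every included type satisfies E_i/h_i > R on the types above it.
Rate on top 1: 0.3124. aphids: 0.915 > 0.3124 → include.
Rate on top 2: 0.3549. beetle larvae: 0.786 > 0.3549 → include.
Rate on top 3: 0.5194. large caterpillars: 0.613 > 0.5194 → include.
Rate on top 4: 0.5719. weevils: 0.243 < 0.5719 → exclude; stop.
Optimal diet: spiders, aphids, beetle larvae, large caterpillars — 4 of 5 types.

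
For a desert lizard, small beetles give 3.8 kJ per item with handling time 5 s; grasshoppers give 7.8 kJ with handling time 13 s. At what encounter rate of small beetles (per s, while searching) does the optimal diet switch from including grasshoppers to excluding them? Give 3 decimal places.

At the threshold, the rate on small beetles alone equals the profitability of grasshoppers: λ·3.8/(1 + λ·5) = 7.8/13 = 0.6.
Rearranging, λ(3.8 − 0.6×5) = 0.6, so λ = 0.6/0.8 = 0.75 per s.

0.750 per s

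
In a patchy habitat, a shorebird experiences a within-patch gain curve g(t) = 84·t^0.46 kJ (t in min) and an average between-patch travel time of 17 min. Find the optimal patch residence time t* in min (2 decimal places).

Maximise g(t)/(T+t): set derivative to zero → g'(t)(T+t) = g(t).
g'(t) = 0.46·84·t^-0.54. Setting 0.46·84·t^-0.54 = 84·t^0.46/(17+t) gives 0.46(17+t) = t, so 0.54·t = 0.46×17.
t* = 0.46×17/0.54 = 14.48 min.

14.48 min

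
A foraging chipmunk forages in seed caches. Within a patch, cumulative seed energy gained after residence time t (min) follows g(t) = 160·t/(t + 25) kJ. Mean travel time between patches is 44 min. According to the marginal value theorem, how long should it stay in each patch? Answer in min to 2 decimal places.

By the marginal value theorem, leave when the instantaneous gain rate g'(t) equals the habitat-wide average g(t)/(T + t).
g'(t) = 160·25/(t + 25)². Setting 160·25/(t+25)² = 160t/[(t+25)(44+t)] gives 25(44+t) = t(t+25), so t² = 25×44 = 1100.
t* = √1100 = 33.17 min.

33.17 min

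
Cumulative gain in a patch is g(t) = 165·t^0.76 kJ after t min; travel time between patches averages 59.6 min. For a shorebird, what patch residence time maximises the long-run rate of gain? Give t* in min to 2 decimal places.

188.73 min

By the marginal value theorem, leave when the instantaneous gain rate g'(t) equals the habitat-wide average g(t)/(T + t).
g'(t) = 0.76·165·t^-0.24. Setting 0.76·165·t^-0.24 = 165·t^0.76/(59.6+t) gives 0.76(59.6+t) = t, so 0.24·t = 0.76×59.6.
t* = 0.76×59.6/0.24 = 188.7 min.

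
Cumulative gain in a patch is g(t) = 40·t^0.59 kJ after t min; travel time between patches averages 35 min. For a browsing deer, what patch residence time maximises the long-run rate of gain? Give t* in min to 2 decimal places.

50.37 min

Maximise g(t)/(T+t): set derivative to zero → g'(t)(T+t) = g(t).
g'(t) = 0.59·40·t^-0.41. Setting 0.59·40·t^-0.41 = 40·t^0.59/(35+t) gives 0.59(35+t) = t, so 0.41·t = 0.59×35.
t* = 0.59×35/0.41 = 50.37 min.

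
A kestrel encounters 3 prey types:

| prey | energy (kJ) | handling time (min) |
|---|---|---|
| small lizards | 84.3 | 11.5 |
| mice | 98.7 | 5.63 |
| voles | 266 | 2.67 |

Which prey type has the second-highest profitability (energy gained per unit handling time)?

mice

Profitability E/h (kJ/min): small lizards = 84.3/11.5 = 7.33, mice = 98.7/5.63 = 17.5, voles = 266/2.67 = 99.6.
Ranked: voles > mice > small lizards.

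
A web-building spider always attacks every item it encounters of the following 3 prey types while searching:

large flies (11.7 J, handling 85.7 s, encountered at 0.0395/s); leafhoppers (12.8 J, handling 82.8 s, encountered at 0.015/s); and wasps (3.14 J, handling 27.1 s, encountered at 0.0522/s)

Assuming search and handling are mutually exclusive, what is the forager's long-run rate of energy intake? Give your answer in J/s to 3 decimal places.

Energy encountered per unit search time: 0.0395×11.7 + 0.015×12.8 + 0.0522×3.14 = 0.8181 J/s.
Handling time per unit search time: 0.0395×85.7 + 0.015×82.8 + 0.0522×27.1 = 6.042.
Rate = 0.8181/(1 + 6.042) = 0.1162 J/s.

0.116 J/s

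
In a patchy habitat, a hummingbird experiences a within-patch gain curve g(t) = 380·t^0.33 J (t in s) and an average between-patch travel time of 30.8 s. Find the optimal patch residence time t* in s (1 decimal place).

By the marginal value theorem, leave when the instantaneous gain rate g'(t) equals the habitat-wide average g(t)/(T + t).
g'(t) = 0.33·380·t^-0.67. Setting 0.33·380·t^-0.67 = 380·t^0.33/(30.8+t) gives 0.33(30.8+t) = t, so 0.67·t = 0.33×30.8.
t* = 0.33×30.8/0.67 = 15.17 s.

15.2 s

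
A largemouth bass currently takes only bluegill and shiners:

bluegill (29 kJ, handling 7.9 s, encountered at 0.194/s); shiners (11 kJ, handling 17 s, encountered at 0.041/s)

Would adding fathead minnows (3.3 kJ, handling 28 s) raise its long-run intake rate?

On bluegill and shiners alone, R = ΣλE/(1+Σλh) = 6.077/3.23 = 1.882 kJ/s.
Profitability of fathead minnows: 3.3/28 = 0.1179 kJ/s.
0.1179 < 1.882, so adding fathead minnows would lower the average — exclude it.

No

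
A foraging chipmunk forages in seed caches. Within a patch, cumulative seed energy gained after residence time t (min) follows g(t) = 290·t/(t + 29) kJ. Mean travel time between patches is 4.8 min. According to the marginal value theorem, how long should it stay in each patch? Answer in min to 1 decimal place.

11.8 min

By the marginal value theorem, leave when the instantaneous gain rate g'(t) equals the habitat-wide average g(t)/(T + t).
g'(t) = 290·29/(t + 29)². Setting 290·29/(t+29)² = 290t/[(t+29)(4.8+t)] gives 29(4.8+t) = t(t+29), so t² = 29×4.8 = 139.2.
t* = √139.2 = 11.8 min.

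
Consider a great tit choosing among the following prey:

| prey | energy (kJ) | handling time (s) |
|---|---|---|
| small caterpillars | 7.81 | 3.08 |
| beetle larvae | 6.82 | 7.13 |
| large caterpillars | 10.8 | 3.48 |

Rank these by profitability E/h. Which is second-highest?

In descending order of E/h:
large caterpillars: 10.8/3.48 = 3.1 kJ/s
small caterpillars: 7.81/3.08 = 2.54 kJ/s
beetle larvae: 6.82/7.13 = 0.957 kJ/s

small caterpillars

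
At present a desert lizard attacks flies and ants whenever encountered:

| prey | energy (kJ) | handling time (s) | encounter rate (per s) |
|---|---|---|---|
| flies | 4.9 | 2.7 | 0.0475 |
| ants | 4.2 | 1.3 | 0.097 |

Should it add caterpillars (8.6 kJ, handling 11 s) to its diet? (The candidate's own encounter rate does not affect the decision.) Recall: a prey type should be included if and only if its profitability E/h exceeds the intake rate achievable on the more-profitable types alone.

Current rate: (0.0475×4.9 + 0.097×4.2)/(1 + 0.0475×2.7 + 0.097×1.3) = 0.5103 kJ/s.
Profitability of caterpillars: 8.6/11 = 0.7818 kJ/s.
0.7818 > 0.5103, so adding caterpillars raises the average — include it.

Yes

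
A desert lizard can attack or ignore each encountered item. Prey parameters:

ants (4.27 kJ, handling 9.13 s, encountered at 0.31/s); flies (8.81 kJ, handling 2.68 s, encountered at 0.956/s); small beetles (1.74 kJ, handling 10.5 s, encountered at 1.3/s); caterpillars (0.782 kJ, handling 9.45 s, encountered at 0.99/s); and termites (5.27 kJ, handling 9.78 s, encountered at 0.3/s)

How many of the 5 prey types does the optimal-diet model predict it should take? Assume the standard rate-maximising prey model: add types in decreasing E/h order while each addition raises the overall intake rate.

1

Rank by E/h (kJ/s): flies 3.29, termites 0.539, ants 0.468, small beetles 0.166, caterpillars 0.0828. Include each in turn until the next type's E/h falls below the running intake rate.
Rate on top 1: 2.364. termites: 0.539 < 2.364 → exclude; stop.
Optimal diet: flies — 1 of 5 types.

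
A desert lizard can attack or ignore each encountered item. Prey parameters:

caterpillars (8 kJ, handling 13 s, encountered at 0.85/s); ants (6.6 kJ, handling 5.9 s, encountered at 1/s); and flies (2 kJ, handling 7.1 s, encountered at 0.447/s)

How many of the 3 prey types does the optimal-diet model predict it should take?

1

Rank by E/h (kJ/s): ants 1.12, caterpillars 0.615, flies 0.282. Include each in turn until the next type's E/h falls below the running intake rate.
Rate on top 1: 0.9565. caterpillars: 0.615 < 0.9565 → exclude; stop.
Optimal diet: ants — 1 of 3 types.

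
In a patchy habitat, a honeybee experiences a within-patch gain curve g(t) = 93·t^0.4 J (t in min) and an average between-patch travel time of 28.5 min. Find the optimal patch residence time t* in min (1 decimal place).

19.0 min

Maximise g(t)/(T+t): set derivative to zero → g'(t)(T+t) = g(t).
g'(t) = 0.4·93·t^-0.6. Setting 0.4·93·t^-0.6 = 93·t^0.4/(28.5+t) gives 0.4(28.5+t) = t, so 0.60·t = 0.4×28.5.
t* = 0.4×28.5/0.60 = 19 min.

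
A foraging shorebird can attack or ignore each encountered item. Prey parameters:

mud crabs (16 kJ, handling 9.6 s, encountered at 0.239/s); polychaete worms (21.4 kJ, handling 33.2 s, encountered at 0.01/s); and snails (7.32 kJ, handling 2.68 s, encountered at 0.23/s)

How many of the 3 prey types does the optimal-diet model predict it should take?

E/h in descending order: snails 2.73, mud crabs 1.67, polychaete worms 0.645 kJ/s. The optimal diet is the largest prefix of this list for which every included type satisfies E_i/h_i > R on the types above it.
Rate on top 1: 1.042. mud crabs: 1.67 > 1.042 → include.
Rate on top 2: 1.408. polychaete worms: 0.645 < 1.408 → exclude; stop.
Optimal diet: snails, mud crabs — 2 of 3 types.

2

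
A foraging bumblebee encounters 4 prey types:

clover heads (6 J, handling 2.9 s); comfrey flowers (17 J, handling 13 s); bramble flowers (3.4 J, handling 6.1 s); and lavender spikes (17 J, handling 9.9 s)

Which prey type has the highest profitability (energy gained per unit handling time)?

In descending order of E/h:
clover heads: 6/2.9 = 2.07 J/s
lavender spikes: 17/9.9 = 1.72 J/s
comfrey flowers: 17/13 = 1.31 J/s
bramble flowers: 3.4/6.1 = 0.557 J/s

clover heads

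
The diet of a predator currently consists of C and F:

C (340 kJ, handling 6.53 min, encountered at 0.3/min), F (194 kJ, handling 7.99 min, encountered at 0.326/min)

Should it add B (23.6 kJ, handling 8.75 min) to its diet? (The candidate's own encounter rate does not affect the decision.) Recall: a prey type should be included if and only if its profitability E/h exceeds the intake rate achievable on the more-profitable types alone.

No

Intake rate on the current diet: R = (0.3×340 + 0.326×194) / (1 + 0.3×6.53 + 0.326×7.99) = 165.2/5.564 = 29.7 kJ/min.
B: E/h = 23.6/8.75 = 2.697 kJ/min.
2.697 < 29.7, so adding B would lower the average — exclude it.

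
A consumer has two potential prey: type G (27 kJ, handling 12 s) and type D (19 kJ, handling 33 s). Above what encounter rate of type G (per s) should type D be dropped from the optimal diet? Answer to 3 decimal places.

At the threshold, the rate on type G alone equals the profitability of type D: λ·27/(1 + λ·12) = 19/33 = 0.5758.
Rearranging, λ(27 − 0.5758×12) = 0.5758, so λ = 0.5758/20.09 = 0.02866 per s.

0.029 per s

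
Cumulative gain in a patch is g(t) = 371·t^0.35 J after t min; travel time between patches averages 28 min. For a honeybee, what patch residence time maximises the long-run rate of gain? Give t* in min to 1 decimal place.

By the marginal value theorem, leave when the instantaneous gain rate g'(t) equals the habitat-wide average g(t)/(T + t).
g'(t) = 0.35·371·t^-0.65. Setting 0.35·371·t^-0.65 = 371·t^0.35/(28+t) gives 0.35(28+t) = t, so 0.65·t = 0.35×28.
t* = 0.35×28/0.65 = 15.08 min.

15.1 min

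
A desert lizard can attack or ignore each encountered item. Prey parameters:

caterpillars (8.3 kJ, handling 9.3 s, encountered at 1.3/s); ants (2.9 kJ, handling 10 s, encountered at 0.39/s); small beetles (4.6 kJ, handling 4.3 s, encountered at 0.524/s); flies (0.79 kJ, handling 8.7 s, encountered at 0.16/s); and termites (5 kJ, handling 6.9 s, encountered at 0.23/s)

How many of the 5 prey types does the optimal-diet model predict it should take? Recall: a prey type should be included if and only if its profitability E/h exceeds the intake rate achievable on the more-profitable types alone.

2

E/h in descending order: small beetles 1.07, caterpillars 0.892, termites 0.725, ants 0.29, flies 0.0908 kJ/s. The optimal diet is the largest prefix of this list for which every included type satisfies E_i/h_i > R on the types above it.
Rate on top 1: 0.7409. caterpillars: 0.892 > 0.7409 → include.
Rate on top 2: 0.8603. termites: 0.725 < 0.8603 → exclude; stop.
Optimal diet: small beetles, caterpillars — 2 of 5 types.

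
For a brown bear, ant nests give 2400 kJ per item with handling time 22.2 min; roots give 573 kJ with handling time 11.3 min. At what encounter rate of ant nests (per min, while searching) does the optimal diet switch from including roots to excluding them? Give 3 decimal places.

0.040 per min

At the threshold, the rate on ant nests alone equals the profitability of roots: λ·2400/(1 + λ·22.2) = 573/11.3 = 50.71.
Rearranging, λ(2400 − 50.71×22.2) = 50.71, so λ = 50.71/1274 = 0.03979 per min.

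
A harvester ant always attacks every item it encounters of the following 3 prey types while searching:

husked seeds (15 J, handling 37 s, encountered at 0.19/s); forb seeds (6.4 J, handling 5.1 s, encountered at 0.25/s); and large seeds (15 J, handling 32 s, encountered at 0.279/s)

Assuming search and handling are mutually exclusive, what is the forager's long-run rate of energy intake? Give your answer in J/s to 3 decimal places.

R = Σλ_iE_i / (1 + Σλ_ih_i)
Numerator: 0.19×15 + 0.25×6.4 + 0.279×15 = 8.635
Denominator: 1 + 0.19×37 + 0.25×5.1 + 0.279×32 = 18.23
R = 8.635/18.23 = 0.4736 J/s

0.474 J/s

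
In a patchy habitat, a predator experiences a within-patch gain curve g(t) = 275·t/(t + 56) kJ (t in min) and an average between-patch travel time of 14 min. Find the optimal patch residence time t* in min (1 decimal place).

28.0 min

Maximise g(t)/(T+t): set derivative to zero → g'(t)(T+t) = g(t).
g'(t) = 275·56/(t + 56)². Setting 275·56/(t+56)² = 275t/[(t+56)(14+t)] gives 56(14+t) = t(t+56), so t² = 56×14 = 784.
t* = √784 = 28 min.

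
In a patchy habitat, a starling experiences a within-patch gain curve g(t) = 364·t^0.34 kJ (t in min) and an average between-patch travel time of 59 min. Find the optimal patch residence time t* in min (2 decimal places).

30.39 min

Maximise g(t)/(T+t): set derivative to zero → g'(t)(T+t) = g(t).
g'(t) = 0.34·364·t^-0.66. Setting 0.34·364·t^-0.66 = 364·t^0.34/(59+t) gives 0.34(59+t) = t, so 0.66·t = 0.34×59.
t* = 0.34×59/0.66 = 30.39 min.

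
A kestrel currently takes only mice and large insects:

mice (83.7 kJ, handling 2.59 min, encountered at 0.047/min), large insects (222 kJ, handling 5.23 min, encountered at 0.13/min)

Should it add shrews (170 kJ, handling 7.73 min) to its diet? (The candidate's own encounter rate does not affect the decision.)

On mice and large insects alone, R = ΣλE/(1+Σλh) = 32.79/1.802 = 18.2 kJ/min.
Profitability of shrews: 170/7.73 = 21.99 kJ/min.
21.99 > 18.2, so adding shrews raises the average — include it.

Yes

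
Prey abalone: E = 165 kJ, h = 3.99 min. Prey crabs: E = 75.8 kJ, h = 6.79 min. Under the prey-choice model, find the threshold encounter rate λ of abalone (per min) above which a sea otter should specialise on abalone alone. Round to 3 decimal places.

At the threshold, the rate on abalone alone equals the profitability of crabs: λ·165/(1 + λ·3.99) = 75.8/6.79 = 11.16.
Rearranging, λ(165 − 11.16×3.99) = 11.16, so λ = 11.16/120.5 = 0.09268 per min.

0.093 per min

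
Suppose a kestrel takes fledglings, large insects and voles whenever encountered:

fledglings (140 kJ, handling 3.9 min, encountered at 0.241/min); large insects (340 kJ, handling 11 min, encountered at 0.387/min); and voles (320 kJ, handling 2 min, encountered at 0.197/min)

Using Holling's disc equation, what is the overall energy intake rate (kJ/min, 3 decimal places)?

R = Σλ_iE_i / (1 + Σλ_ih_i)
Numerator: 0.241×140 + 0.387×340 + 0.197×320 = 228.4
Denominator: 1 + 0.241×3.9 + 0.387×11 + 0.197×2 = 6.591
R = 228.4/6.591 = 34.65 kJ/min

34.648 kJ/min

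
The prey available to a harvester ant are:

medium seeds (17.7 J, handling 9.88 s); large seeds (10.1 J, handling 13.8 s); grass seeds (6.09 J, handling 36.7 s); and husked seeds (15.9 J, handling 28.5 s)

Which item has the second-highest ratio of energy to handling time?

Profitability E/h (J/s): medium seeds = 17.7/9.88 = 1.79, large seeds = 10.1/13.8 = 0.732, grass seeds = 6.09/36.7 = 0.166, husked seeds = 15.9/28.5 = 0.558.
Ranked: medium seeds > large seeds > husked seeds > grass seeds.

large seeds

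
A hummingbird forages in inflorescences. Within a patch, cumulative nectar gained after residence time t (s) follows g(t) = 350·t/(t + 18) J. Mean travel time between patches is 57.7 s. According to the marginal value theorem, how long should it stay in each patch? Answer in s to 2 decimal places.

32.23 s

Maximise g(t)/(T+t): set derivative to zero → g'(t)(T+t) = g(t).
g'(t) = 350·18/(t + 18)². Setting 350·18/(t+18)² = 350t/[(t+18)(57.7+t)] gives 18(57.7+t) = t(t+18), so t² = 18×57.7 = 1039.
t* = √1039 = 32.23 s.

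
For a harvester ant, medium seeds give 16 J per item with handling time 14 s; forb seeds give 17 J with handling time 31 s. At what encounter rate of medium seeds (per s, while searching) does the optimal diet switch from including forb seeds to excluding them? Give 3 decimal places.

0.066 per s

At the threshold, the rate on medium seeds alone equals the profitability of forb seeds: λ·16/(1 + λ·14) = 17/31 = 0.5484.
Rearranging, λ(16 − 0.5484×14) = 0.5484, so λ = 0.5484/8.323 = 0.06589 per s.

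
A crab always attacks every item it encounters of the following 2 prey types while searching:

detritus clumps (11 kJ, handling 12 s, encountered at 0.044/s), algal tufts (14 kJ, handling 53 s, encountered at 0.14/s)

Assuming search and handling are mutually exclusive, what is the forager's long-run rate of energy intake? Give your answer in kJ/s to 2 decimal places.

0.27 kJ/s

R = (0.044×11 + 0.14×14) / (1 + 0.044×12 + 0.14×53) = 2.444/8.948 = 0.2731 kJ/s.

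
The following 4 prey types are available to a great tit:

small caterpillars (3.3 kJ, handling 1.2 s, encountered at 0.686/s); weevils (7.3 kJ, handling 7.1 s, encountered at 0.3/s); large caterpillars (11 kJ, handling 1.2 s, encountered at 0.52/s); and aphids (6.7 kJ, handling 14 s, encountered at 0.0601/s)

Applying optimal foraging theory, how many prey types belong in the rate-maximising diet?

E/h in descending order: large caterpillars 9.17, small caterpillars 2.75, weevils 1.03, aphids 0.479 kJ/s. The optimal diet is the largest prefix of this list for which every included type satisfies E_i/h_i > R on the types above it.
Rate on top 1: 3.522. small caterpillars: 2.75 < 3.522 → exclude; stop.
Optimal diet: large caterpillars — 1 of 4 types.

1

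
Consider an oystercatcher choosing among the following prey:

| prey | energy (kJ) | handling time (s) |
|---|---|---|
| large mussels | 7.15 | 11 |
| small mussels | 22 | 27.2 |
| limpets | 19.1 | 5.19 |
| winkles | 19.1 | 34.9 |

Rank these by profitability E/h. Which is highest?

In descending order of E/h:
limpets: 19.1/5.19 = 3.68 kJ/s
small mussels: 22/27.2 = 0.809 kJ/s
large mussels: 7.15/11 = 0.65 kJ/s
winkles: 19.1/34.9 = 0.547 kJ/s

limpets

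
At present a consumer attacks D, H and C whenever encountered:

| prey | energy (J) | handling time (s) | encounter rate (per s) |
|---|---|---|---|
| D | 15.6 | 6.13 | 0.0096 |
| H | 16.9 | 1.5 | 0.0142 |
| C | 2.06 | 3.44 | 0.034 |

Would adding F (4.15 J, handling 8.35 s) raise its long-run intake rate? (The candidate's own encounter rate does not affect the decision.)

On D, H and C alone, R = ΣλE/(1+Σλh) = 0.4598/1.197 = 0.3841 J/s.
Profitability of F: 4.15/8.35 = 0.497 J/s.
Since 0.497 > R, including F increases the long-run rate.

Yes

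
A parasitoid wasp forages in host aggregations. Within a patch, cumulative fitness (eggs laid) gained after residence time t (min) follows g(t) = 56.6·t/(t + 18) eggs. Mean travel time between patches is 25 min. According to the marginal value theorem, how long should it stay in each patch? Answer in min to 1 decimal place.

21.2 min

Optimal t* satisfies g'(t*) = g(t*)/(T + t*).
g'(t) = 56.6·18/(t + 18)². Setting 56.6·18/(t+18)² = 56.6t/[(t+18)(25+t)] gives 18(25+t) = t(t+18), so t² = 18×25 = 450.
t* = √450 = 21.21 min.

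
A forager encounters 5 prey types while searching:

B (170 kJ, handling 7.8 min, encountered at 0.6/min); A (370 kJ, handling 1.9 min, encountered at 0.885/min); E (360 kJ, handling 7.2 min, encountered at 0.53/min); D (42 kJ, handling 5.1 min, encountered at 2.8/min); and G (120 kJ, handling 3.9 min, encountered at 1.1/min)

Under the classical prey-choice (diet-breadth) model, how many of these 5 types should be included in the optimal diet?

E/h in descending order: A 195, E 50, G 30.8, B 21.8, D 8.24 kJ/min. The optimal diet is the largest prefix of this list for which every included type satisfies E_i/h_i > R on the types above it.
Rate on top 1: 122.1. E: 50 < 122.1 → exclude; stop.
Optimal diet: A — 1 of 5 types.

1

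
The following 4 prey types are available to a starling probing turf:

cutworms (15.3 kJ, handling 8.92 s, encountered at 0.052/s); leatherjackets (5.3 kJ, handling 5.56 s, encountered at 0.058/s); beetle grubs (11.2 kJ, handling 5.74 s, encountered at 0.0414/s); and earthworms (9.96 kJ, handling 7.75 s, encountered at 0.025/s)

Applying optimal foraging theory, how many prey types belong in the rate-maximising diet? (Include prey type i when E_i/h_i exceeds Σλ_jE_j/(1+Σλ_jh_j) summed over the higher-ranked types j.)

4

E/h in descending order: beetle grubs 1.95, cutworms 1.72, earthworms 1.29, leatherjackets 0.953 kJ/s. The optimal diet is the largest prefix of this list for which every included type satisfies E_i/h_i > R on the types above it.
Rate on top 1: 0.3746. cutworms: 1.72 > 0.3746 → include.
Rate on top 2: 0.7401. earthworms: 1.29 > 0.7401 → include.
Rate on top 3: 0.7958. leatherjackets: 0.953 > 0.7958 → include.
Optimal diet: beetle grubs, cutworms, earthworms, leatherjackets — 4 of 4 types.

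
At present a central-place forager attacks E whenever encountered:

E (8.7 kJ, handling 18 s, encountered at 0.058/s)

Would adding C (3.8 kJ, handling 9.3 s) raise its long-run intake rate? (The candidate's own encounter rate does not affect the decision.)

Intake rate on the current diet: R = (0.058×8.7) / (1 + 0.058×18) = 0.5046/2.044 = 0.2469 kJ/s.
C: E/h = 3.8/9.3 = 0.4086 kJ/s.
Since 0.4086 > R, including C increases the long-run rate.

Yes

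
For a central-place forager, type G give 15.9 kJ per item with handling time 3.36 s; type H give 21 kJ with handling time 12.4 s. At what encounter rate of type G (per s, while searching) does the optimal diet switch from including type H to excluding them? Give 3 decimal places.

0.166 per s

The zero-one rule: include type H iff E₂/h₂ > λE₁/(1+λh₁). Equality gives the switch point.
λE₁h₂ = E₂ + λE₂h₁ ⇒ λ = E₂/(E₁h₂ − E₂h₁) = 21/(197.2 − 70.56) = 0.1659 per s.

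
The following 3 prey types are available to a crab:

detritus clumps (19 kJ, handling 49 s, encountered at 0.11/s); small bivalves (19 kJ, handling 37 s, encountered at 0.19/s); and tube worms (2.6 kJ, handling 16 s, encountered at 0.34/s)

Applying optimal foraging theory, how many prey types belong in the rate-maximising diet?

1

E/h in descending order: small bivalves 0.514, detritus clumps 0.388, tube worms 0.163 kJ/s. The optimal diet is the largest prefix of this list for which every included type satisfies E_i/h_i > R on the types above it.
Rate on top 1: 0.4496. detritus clumps: 0.388 < 0.4496 → exclude; stop.
Optimal diet: small bivalves — 1 of 3 types.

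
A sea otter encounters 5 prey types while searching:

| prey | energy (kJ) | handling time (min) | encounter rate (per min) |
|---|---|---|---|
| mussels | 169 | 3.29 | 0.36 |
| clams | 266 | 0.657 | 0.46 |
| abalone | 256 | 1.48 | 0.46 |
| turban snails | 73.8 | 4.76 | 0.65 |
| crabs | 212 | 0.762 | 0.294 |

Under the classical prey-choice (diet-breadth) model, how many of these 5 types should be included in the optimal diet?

Profitabilities (E/h, kJ/min): clams 405, crabs 278, abalone 173, mussels 51.4, turban snails 15.5. Add prey in this order while the next type's profitability exceeds the intake rate on those already taken.
Rate on top 1: 93.96. crabs: 278 > 93.96 → include.
Rate on top 2: 121. abalone: 173 > 121 → include.
Rate on top 3: 137. mussels: 51.4 < 137 → exclude; stop.
Optimal diet: clams, crabs, abalone — 3 of 5 types.

3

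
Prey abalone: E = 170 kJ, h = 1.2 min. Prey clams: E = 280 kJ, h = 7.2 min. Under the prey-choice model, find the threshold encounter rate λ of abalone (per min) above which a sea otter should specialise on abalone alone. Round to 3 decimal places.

0.315 per min

At the threshold, the rate on abalone alone equals the profitability of clams: λ·170/(1 + λ·1.2) = 280/7.2 = 38.89.
Rearranging, λ(170 − 38.89×1.2) = 38.89, so λ = 38.89/123.3 = 0.3153 per min.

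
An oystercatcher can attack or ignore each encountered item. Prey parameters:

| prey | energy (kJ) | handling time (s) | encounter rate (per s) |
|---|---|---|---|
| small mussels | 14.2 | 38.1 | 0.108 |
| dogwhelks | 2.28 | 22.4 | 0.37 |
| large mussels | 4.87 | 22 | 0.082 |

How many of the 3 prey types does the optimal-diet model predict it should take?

Profitabilities (E/h, kJ/s): small mussels 0.373, large mussels 0.221, dogwhelks 0.102. Add prey in this order while the next type's profitability exceeds the intake rate on those already taken.
Rate on top 1: 0.2998. large mussels: 0.221 < 0.2998 → exclude; stop.
Optimal diet: small mussels — 1 of 3 types.

1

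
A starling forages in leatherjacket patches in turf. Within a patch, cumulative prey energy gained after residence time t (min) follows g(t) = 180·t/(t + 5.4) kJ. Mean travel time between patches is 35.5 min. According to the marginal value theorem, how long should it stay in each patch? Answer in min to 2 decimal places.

13.85 min

Optimal t* satisfies g'(t*) = g(t*)/(T + t*).
g'(t) = 180·5.4/(t + 5.4)². Setting 180·5.4/(t+5.4)² = 180t/[(t+5.4)(35.5+t)] gives 5.4(35.5+t) = t(t+5.4), so t² = 5.4×35.5 = 191.7.
t* = √191.7 = 13.85 min.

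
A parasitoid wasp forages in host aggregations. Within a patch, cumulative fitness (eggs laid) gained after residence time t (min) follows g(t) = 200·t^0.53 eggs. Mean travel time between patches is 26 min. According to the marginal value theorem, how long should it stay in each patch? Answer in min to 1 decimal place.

29.3 min

Maximise g(t)/(T+t): set derivative to zero → g'(t)(T+t) = g(t).
g'(t) = 0.53·200·t^-0.47. Setting 0.53·200·t^-0.47 = 200·t^0.53/(26+t) gives 0.53(26+t) = t, so 0.47·t = 0.53×26.
t* = 0.53×26/0.47 = 29.32 min.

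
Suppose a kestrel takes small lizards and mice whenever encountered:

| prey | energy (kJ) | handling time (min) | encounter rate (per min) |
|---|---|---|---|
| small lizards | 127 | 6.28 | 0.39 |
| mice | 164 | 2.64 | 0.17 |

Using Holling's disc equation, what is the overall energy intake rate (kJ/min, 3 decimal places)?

19.859 kJ/min

R = Σλ_iE_i / (1 + Σλ_ih_i)
Numerator: 0.39×127 + 0.17×164 = 77.41
Denominator: 1 + 0.39×6.28 + 0.17×2.64 = 3.898
R = 77.41/3.898 = 19.86 kJ/min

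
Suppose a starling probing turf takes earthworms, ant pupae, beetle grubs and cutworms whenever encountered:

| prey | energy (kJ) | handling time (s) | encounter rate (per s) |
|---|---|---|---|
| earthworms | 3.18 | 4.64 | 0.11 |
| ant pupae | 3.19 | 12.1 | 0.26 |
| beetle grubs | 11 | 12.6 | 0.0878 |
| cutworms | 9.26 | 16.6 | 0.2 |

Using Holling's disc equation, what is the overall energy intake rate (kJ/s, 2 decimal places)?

0.44 kJ/s

Energy encountered per unit search time: 0.11×3.18 + 0.26×3.19 + 0.0878×11 + 0.2×9.26 = 3.997 kJ/s.
Handling time per unit search time: 0.11×4.64 + 0.26×12.1 + 0.0878×12.6 + 0.2×16.6 = 8.083.
Rate = 3.997/(1 + 8.083) = 0.4401 kJ/s.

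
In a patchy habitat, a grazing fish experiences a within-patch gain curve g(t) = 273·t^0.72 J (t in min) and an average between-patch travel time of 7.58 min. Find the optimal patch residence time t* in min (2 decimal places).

19.49 min

Optimal t* satisfies g'(t*) = g(t*)/(T + t*).
g'(t) = 0.72·273·t^-0.28. Setting 0.72·273·t^-0.28 = 273·t^0.72/(7.58+t) gives 0.72(7.58+t) = t, so 0.28·t = 0.72×7.58.
t* = 0.72×7.58/0.28 = 19.49 min.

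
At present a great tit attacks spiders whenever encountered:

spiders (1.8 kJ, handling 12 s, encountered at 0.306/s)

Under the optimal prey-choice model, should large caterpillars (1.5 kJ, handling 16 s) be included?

Current rate: (0.306×1.8)/(1 + 0.306×12) = 0.1179 kJ/s.
Profitability of large caterpillars: 1.5/16 = 0.09375 kJ/s.
0.09375 < 0.1179, so adding large caterpillars would lower the average — exclude it.

No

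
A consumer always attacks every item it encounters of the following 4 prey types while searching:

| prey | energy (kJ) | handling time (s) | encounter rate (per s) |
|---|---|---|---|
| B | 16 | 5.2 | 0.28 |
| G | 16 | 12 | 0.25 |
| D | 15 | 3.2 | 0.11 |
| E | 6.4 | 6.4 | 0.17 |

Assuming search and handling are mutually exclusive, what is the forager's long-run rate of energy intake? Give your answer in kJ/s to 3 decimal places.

R = (0.28×16 + 0.25×16 + 0.11×15 + 0.17×6.4) / (1 + 0.28×5.2 + 0.25×12 + 0.11×3.2 + 0.17×6.4) = 11.22/6.896 = 1.627 kJ/s.

1.627 kJ/s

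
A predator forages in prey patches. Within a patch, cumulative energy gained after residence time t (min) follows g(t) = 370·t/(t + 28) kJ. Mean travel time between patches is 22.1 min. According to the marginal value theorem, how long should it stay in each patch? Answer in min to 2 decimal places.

Optimal t* satisfies g'(t*) = g(t*)/(T + t*).
g'(t) = 370·28/(t + 28)². Setting 370·28/(t+28)² = 370t/[(t+28)(22.1+t)] gives 28(22.1+t) = t(t+28), so t² = 28×22.1 = 618.8.
t* = √618.8 = 24.88 min.

24.88 min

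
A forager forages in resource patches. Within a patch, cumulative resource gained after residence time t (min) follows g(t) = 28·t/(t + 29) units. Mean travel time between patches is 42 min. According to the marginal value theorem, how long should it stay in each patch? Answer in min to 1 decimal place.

Maximise g(t)/(T+t): set derivative to zero → g'(t)(T+t) = g(t).
g'(t) = 28·29/(t + 29)². Setting 28·29/(t+29)² = 28t/[(t+29)(42+t)] gives 29(42+t) = t(t+29), so t² = 29×42 = 1218.
t* = √1218 = 34.9 min.

34.9 min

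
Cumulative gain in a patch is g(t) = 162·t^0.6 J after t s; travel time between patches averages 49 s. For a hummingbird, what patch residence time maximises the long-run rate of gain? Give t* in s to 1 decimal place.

Maximise g(t)/(T+t): set derivative to zero → g'(t)(T+t) = g(t).
g'(t) = 0.6·162·t^-0.4. Setting 0.6·162·t^-0.4 = 162·t^0.6/(49+t) gives 0.6(49+t) = t, so 0.40·t = 0.6×49.
t* = 0.6×49/0.40 = 73.5 s.

73.5 s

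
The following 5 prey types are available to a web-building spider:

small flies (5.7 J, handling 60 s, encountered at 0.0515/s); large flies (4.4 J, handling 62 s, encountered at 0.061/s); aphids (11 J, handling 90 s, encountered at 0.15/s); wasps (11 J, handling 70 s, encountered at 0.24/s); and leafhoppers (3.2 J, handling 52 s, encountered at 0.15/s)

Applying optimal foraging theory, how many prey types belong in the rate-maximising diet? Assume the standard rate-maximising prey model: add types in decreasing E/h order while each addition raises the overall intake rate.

Profitabilities (E/h, J/s): wasps 0.157, aphids 0.122, small flies 0.095, large flies 0.071, leafhoppers 0.0615. Add prey in this order while the next type's profitability exceeds the intake rate on those already taken.
Rate on top 1: 0.1483. aphids: 0.122 < 0.1483 → exclude; stop.
Optimal diet: wasps — 1 of 5 types.

1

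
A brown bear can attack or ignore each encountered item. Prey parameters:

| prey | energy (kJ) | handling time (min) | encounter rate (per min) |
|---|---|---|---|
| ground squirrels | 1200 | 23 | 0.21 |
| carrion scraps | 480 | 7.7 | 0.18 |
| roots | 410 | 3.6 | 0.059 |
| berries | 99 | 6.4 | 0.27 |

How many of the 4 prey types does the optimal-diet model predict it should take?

3

Profitabilities (E/h, kJ/min): roots 114, carrion scraps 62.3, ground squirrels 52.2, berries 15.5. Add prey in this order while the next type's profitability exceeds the intake rate on those already taken.
Rate on top 1: 19.95. carrion scraps: 62.3 > 19.95 → include.
Rate on top 2: 42.56. ground squirrels: 52.2 > 42.56 → include.
Rate on top 3: 48.81. berries: 15.5 < 48.81 → exclude; stop.
Optimal diet: roots, carrion scraps, ground squirrels — 3 of 4 types.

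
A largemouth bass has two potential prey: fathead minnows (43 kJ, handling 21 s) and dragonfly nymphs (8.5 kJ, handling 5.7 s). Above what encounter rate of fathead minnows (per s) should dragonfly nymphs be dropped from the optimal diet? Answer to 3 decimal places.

0.128 per s

Drop dragonfly nymphs once their profitability E₂/h₂ falls below the rate achievable on fathead minnows alone: E₂/h₂ = λE₁/(1 + λh₁).
Solve for λ: λE₁h₂ = E₂(1 + λh₁) → λ(E₁h₂ − E₂h₁) = E₂ → λ = E₂/(E₁h₂ − E₂h₁).
λ = 8.5/(43×5.7 − 8.5×21) = 8.5/66.6 = 0.1276 per s.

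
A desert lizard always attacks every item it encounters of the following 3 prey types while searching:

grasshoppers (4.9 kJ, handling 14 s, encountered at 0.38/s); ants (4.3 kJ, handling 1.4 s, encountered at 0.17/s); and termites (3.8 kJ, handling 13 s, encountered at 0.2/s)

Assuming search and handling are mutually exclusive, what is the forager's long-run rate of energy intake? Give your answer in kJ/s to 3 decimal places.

R = (0.38×4.9 + 0.17×4.3 + 0.2×3.8) / (1 + 0.38×14 + 0.17×1.4 + 0.2×13) = 3.353/9.158 = 0.3661 kJ/s.

0.366 kJ/s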